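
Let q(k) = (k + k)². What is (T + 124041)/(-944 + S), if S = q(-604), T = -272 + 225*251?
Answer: 45061/364580 ≈ 0.12360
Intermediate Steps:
T = 56203 (T = -272 + 56475 = 56203)
q(k) = 4*k² (q(k) = (2*k)² = 4*k²)
S = 1459264 (S = 4*(-604)² = 4*364816 = 1459264)
(T + 124041)/(-944 + S) = (56203 + 124041)/(-944 + 1459264) = 180244/1458320 = 180244*(1/1458320) = 45061/364580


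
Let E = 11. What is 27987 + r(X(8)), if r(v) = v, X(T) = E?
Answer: 27998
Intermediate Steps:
X(T) = 11
27987 + r(X(8)) = 27987 + 11 = 27998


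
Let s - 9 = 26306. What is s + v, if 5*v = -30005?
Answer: 20314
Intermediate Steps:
v = -6001 (v = (⅕)*(-30005) = -6001)
s = 26315 (s = 9 + 26306 = 26315)
s + v = 26315 - 6001 = 20314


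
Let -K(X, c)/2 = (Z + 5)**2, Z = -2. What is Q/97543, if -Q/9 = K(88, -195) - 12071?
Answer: 108801/97543 ≈ 1.1154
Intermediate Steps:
K(X, c) = -18 (K(X, c) = -2*(-2 + 5)**2 = -2*3**2 = -2*9 = -18)
Q = 108801 (Q = -9*(-18 - 12071) = -9*(-12089) = 108801)
Q/97543 = 108801/97543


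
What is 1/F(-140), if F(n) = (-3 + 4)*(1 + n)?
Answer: -1/139 ≈ -0.0071942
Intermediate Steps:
F(n) = 1 + n (F(n) = 1*(1 + n) = 1 + n)
1/F(-140) = 1/(1 - 140) = 1/(-139) = -1/139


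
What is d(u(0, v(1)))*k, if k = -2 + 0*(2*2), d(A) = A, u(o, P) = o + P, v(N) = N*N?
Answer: -2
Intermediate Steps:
v(N) = N²
u(o, P) = P + o
k = -2 (k = -2 + 0*4 = -2 + 0 = -2)
d(u(0, v(1)))*k = (1² + 0)*(-2) = (1 + 0)*(-2) = 1*(-2) = -2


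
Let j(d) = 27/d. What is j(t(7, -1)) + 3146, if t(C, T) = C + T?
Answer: 6301/2 ≈ 3150.5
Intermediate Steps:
j(t(7, -1)) + 3146 = 27/(7 - 1) + 3146 = 27/6 + 3146 = 27*(⅙) + 3146 = 9/2 + 3146 = 6301/2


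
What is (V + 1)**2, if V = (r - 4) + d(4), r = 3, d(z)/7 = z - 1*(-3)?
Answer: 2401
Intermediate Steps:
d(z) = 21 + 7*z (d(z) = 7*(z - 1*(-3)) = 7*(z + 3) = 7*(3 + z) = 21 + 7*z)
V = 48 (V = (3 - 4) + (21 + 7*4) = -1 + (21 + 28) = -1 + 49 = 48)
(V + 1)**2 = (48 + 1)**2 = 49**2 = 2401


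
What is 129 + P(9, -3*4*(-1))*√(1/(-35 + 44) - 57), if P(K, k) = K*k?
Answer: 129 + 576*I*√2 ≈ 129.0 + 814.59*I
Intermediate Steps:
129 + P(9, -3*4*(-1))*√(1/(-35 + 44) - 57) = 129 + (9*(-3*4*(-1)))*√(1/(-35 + 44) - 57) = 129 + (9*(-12*(-1)))*√(1/9 - 57) = 129 + (9*12)*√(⅑ - 57) = 129 + 108*√(-512/9) = 129 + 108*(16*I*√2/3) = 129 + 576*I*√2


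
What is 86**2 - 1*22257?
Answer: -14861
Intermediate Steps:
86**2 - 1*22257 = 7396 - 22257 = -14861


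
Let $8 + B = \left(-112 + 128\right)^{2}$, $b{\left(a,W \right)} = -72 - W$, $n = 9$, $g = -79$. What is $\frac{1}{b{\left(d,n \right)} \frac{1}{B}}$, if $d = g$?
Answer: $- \frac{248}{81} \approx -3.0617$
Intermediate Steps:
$d = -79$
$B = 248$ ($B = -8 + \left(-112 + 128\right)^{2} = -8 + 16^{2} = -8 + 256 = 248$)
$\frac{1}{b{\left(d,n \right)} \frac{1}{B}} = \frac{1}{\left(-72 - 9\right) \frac{1}{248}} = \frac{1}{\left(-81\right) \frac{1}{248}} = \frac{1}{- \frac{81}{248}} = - \frac{248}{81}$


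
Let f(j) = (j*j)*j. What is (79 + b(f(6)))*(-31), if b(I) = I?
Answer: -9145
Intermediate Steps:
f(j) = j**3 (f(j) = j**2*j = j**3)
(79 + b(f(6)))*(-31) = (79 + 6**3)*(-31) = (79 + 216)*(-31) = 295*(-31) = -9145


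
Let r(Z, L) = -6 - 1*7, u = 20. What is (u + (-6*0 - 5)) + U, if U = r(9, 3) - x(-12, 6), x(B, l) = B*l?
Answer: 74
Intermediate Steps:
r(Z, L) = -13 (r(Z, L) = -6 - 7 = -13)
U = 59 (U = -13 - (-12)*6 = -13 - 1*(-72) = -13 + 72 = 59)
(u + (-6*0 - 5)) + U = (20 + (-6*0 - 5)) + 59 = (20 + (0 - 5)) + 59 = (20 - 5) + 59 = 15 + 59 = 74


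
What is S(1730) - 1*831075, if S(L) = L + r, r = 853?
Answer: -828492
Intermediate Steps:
S(L) = 853 + L (S(L) = L + 853 = 853 + L)
S(1730) - 1*831075 = (853 + 1730) - 1*831075 = 2583 - 831075 = -828492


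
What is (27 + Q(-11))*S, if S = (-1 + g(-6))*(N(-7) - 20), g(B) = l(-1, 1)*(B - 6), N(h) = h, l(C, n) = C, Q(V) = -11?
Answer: -4752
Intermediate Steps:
g(B) = 6 - B (g(B) = -(B - 6) = -(-6 + B) = 6 - B)
S = -297 (S = (-1 + (6 - 1*(-6)))*(-7 - 20) = (-1 + (6 + 6))*(-27) = (-1 + 12)*(-27) = 11*(-27) = -297)
(27 + Q(-11))*S = (27 - 11)*(-297) = 16*(-297) = -4752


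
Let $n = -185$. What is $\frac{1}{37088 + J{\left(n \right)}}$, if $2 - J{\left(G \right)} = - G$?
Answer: $\frac{1}{36905} \approx 2.7097 \cdot 10^{-5}$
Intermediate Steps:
$J{\left(G \right)} = 2 + G$ ($J{\left(G \right)} = 2 - - G = 2 + G$)
$\frac{1}{37088 + J{\left(n \right)}} = \frac{1}{37088 + \left(2 - 185\right)} = \frac{1}{37088 - 183} = \frac{1}{36905}$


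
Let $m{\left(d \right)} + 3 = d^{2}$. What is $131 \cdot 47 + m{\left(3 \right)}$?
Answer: $6163$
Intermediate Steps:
$m{\left(d \right)} = -3 + d^{2}$
$131 \cdot 47 + m{\left(3 \right)} = 131 \cdot 47 - \left(3 - 3^{2}\right) = 6157 + \left(-3 + 9\right) = 6157 + 6 = 6163$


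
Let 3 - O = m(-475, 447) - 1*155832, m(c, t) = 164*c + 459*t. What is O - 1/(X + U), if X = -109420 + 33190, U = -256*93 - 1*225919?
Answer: 9309983835/325957 ≈ 28562.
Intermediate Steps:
U = -249727 (U = -23808 - 225919 = -249727)
X = -76230
O = 28562 (O = 3 - ((164*(-475) + 459*447) - 1*155832) = 3 - ((-77900 + 205173) - 155832) = 3 - (127273 - 155832) = 3 - 1*(-28559) = 3 + 28559 = 28562)
O - 1/(X + U) = 28562 - 1/(-76230 - 249727) = 28562 - 1/(-325957) = 28562 - 1*(-1/325957) = 28562 + 1/325957 = 9309983835/325957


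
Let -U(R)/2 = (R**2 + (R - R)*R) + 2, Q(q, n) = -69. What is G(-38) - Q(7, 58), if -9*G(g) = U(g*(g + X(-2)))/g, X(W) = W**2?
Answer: -184163/19 ≈ -9692.8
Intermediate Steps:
U(R) = -4 - 2*R**2 (U(R) = -2*((R**2 + (R - R)*R) + 2) = -2*((R**2 + 0*R) + 2) = -2*((R**2 + 0) + 2) = -2*(R**2 + 2) = -2*(2 + R**2) = -4 - 2*R**2)
G(g) = -(-4 - 2*g**2*(4 + g)**2)/(9*g) (G(g) = -(-4 - 2*g**2*(g + (-2)**2)**2)/(9*g) = -(-4 - 2*g**2*(g + 4)**2)/(9*g) = -(-4 - 2*g**2*(4 + g)**2)/(9*g))
G(-38) - Q(7, 58) = (2/9)*(2 + (-38)**2*(4 - 38)**2)/(-38) - 1*(-69) = (2/9)*(-1/38)*(2 + 1444*(-34)**2) + 69 = (2/9)*(-1/38)*(2 + 1444*1156) + 69 = (2/9)*(-1/38)*(2 + 1669264) + 69 = (2/9)*(-1/38)*1669266 + 69 = -185474/19 + 69 = -184163/19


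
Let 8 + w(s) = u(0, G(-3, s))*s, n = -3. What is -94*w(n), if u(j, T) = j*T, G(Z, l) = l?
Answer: 752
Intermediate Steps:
u(j, T) = T*j
w(s) = -8 (w(s) = -8 + (s*0)*s = -8 + 0*s = -8 + 0 = -8)
-94*w(n) = -94*(-8) = 752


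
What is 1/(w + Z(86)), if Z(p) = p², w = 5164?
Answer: 1/12560 ≈ 7.9618e-5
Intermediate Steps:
1/(w + Z(86)) = 1/(5164 + 86²) = 1/(5164 + 7396) = 1/12560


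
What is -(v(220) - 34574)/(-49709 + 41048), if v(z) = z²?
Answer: 13826/8661 ≈ 1.5964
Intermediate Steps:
-(v(220) - 34574)/(-49709 + 41048) = -(220² - 34574)/(-49709 + 41048) = -(48400 - 34574)/(-8661) = -13826*(-1)/8661 = -1*(-13826/8661) = 13826/8661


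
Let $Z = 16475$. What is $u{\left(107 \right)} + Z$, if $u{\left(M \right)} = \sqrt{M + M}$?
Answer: $16475 + \sqrt{214} \approx 16490.0$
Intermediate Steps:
$u{\left(M \right)} = \sqrt{2} \sqrt{M}$ ($u{\left(M \right)} = \sqrt{2 M} = \sqrt{2} \sqrt{M}$)
$u{\left(107 \right)} + Z = \sqrt{2} \sqrt{107} + 16475 = \sqrt{214} + 16475 = 16475 + \sqrt{214}$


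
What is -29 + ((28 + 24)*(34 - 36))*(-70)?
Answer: 7251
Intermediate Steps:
-29 + ((28 + 24)*(34 - 36))*(-70) = -29 + (52*(-2))*(-70) = -29 - 104*(-70) = -29 + 7280 = 7251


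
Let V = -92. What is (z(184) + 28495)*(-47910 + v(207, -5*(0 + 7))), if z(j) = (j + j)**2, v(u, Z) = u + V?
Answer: -7834508605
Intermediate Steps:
v(u, Z) = -92 + u (v(u, Z) = u - 92 = -92 + u)
z(j) = 4*j**2 (z(j) = (2*j)**2 = 4*j**2)
(z(184) + 28495)*(-47910 + v(207, -5*(0 + 7))) = (4*184**2 + 28495)*(-47910 + (-92 + 207)) = (4*33856 + 28495)*(-47910 + 115) = (135424 + 28495)*(-47795) = 163919*(-47795) = -7834508605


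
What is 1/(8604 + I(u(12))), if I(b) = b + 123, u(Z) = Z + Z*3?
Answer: 1/8775 ≈ 0.00011396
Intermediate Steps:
u(Z) = 4*Z (u(Z) = Z + 3*Z = 4*Z)
I(b) = 123 + b
1/(8604 + I(u(12))) = 1/(8604 + (123 + 4*12)) = 1/(8604 + (123 + 48)) = 1/(8604 + 171) = 1/8775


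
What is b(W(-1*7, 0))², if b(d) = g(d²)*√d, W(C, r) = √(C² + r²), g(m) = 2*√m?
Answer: 1372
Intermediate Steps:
b(d) = 2*√d*√(d²) (b(d) = (2*√(d²))*√d = 2*√d*√(d²))
b(W(-1*7, 0))² = (2*√(√((-1*7)² + 0²))*√((√((-1*7)² + 0²))²))² = (2*√(√((-7)² + 0))*√((√((-7)² + 0))²))² = (2*√(√(49 + 0))*√((√(49 + 0))²))² = (2*√(√49)*√((√49)²))² = (2*√7*√(7²))² = (2*√7*√49)² = (2*√7*7)² = (14*√7)² = 1372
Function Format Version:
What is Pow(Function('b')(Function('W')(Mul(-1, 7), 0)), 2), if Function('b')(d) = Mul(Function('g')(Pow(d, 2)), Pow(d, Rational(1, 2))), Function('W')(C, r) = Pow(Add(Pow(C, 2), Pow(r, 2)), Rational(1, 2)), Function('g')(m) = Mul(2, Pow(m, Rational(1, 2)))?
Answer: 1372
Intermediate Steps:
Function('b')(d) = Mul(2, Pow(d, Rational(1, 2)), Pow(Pow(d, 2), Rational(1, 2))) (Function('b')(d) = Mul(Mul(2, Pow(Pow(d, 2), Rational(1, 2))), Pow(d, Rational(1, 2))) = Mul(2, Pow(d, Rational(1, 2)), Pow(Pow(d, 2), Rational(1, 2))))
Pow(Function('b')(Function('W')(Mul(-1, 7), 0)), 2) = Pow(Mul(2, Pow(Pow(Add(Pow(Mul(-1, 7), 2), Pow(0, 2)), Rational(1, 2)), Rational(1, 2)), Pow(Pow(Pow(Add(Pow(Mul(-1, 7), 2), Pow(0, 2)), Rational(1, 2)), 2), Rational(1, 2))), 2) = Pow(Mul(2, Pow(Pow(Add(Pow(-7, 2), 0), Rational(1, 2)), Rational(1, 2)), Pow(Pow(Pow(Add(Pow(-7, 2), 0), Rational(1, 2)), 2), Rational(1, 2))), 2) = Pow(Mul(2, Pow(Pow(Add(49, 0), Rational(1, 2)), Rational(1, 2)), Pow(Pow(Pow(Add(49, 0), Rational(1, 2)), 2), Rational(1, 2))), 2) = Pow(Mul(2, Pow(Pow(49, Rational(1, 2)), Rational(1, 2)), Pow(Pow(Pow(49, Rational(1, 2)), 2), Rational(1, 2))), 2) = Pow(Mul(2, Pow(7, Rational(1, 2)), Pow(Pow(7, 2), Rational(1, 2))), 2) = Pow(Mul(2, Pow(7, Rational(1, 2)), Pow(49, Rational(1, 2))), 2) = Pow(Mul(2, Pow(7, Rational(1, 2)), 7), 2) = Pow(Mul(14, Pow(7, Rational(1, 2))), 2) = 1372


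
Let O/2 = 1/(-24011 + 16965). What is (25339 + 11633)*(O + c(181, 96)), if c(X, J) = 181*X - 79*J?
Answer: 252258733080/271 ≈ 9.3084e+8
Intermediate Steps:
c(X, J) = -79*J + 181*X
O = -1/3523 (O = 2/(-24011 + 16965) = 2/(-7046) = 2*(-1/7046) = -1/3523 ≈ -0.00028385)
(25339 + 11633)*(O + c(181, 96)) = (25339 + 11633)*(-1/3523 + (-79*96 + 181*181)) = 36972*(-1/3523 + (-7584 + 32761)) = 36972*(-1/3523 + 25177) = 36972*(88698570/3523) = 252258733080/271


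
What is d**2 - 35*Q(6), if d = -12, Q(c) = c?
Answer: -66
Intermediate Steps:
d**2 - 35*Q(6) = (-12)**2 - 35*6 = 144 - 210 = -66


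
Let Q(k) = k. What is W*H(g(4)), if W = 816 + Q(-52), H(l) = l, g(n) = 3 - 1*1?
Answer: 1528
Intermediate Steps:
g(n) = 2 (g(n) = 3 - 1 = 2)
W = 764 (W = 816 - 52 = 764)
W*H(g(4)) = 764*2 = 1528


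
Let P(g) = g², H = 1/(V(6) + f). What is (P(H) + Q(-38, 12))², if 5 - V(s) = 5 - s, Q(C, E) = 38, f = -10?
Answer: 370881/256 ≈ 1448.8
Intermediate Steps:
V(s) = s (V(s) = 5 - (5 - s) = 5 + (-5 + s) = s)
H = -¼ (H = 1/(6 - 10) = 1/(-4) = -¼ ≈ -0.25000)
(P(H) + Q(-38, 12))² = ((-¼)² + 38)² = (1/16 + 38)² = (609/16)² = 370881/256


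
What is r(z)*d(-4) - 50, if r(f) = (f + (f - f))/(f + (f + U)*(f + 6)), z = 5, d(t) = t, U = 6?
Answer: -3160/63 ≈ -50.159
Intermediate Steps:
r(f) = f/(f + (6 + f)²) (r(f) = (f + (f - f))/(f + (f + 6)*(f + 6)) = (f + 0)/(f + (6 + f)*(6 + f)) = f/(f + (6 + f)²))
r(z)*d(-4) - 50 = (5/(36 + 5² + 13*5))*(-4) - 50 = (5/(36 + 25 + 65))*(-4) - 50 = (5/126)*(-4) - 50 = -10/63 - 50 = -3160/63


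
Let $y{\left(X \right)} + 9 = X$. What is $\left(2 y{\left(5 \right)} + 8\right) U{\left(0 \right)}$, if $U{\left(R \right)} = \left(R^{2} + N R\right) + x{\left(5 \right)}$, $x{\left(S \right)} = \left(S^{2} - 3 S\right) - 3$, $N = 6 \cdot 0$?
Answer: $0$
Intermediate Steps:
$y{\left(X \right)} = -9 + X$
$N = 0$
$x{\left(S \right)} = -3 + S^{2} - 3 S$
$U{\left(R \right)} = 7 + R^{2}$ ($U{\left(R \right)} = \left(R^{2} + 0 R\right) - \left(18 - 25\right) = \left(R^{2} + 0\right) - -7 = R^{2} + 7 = 7 + R^{2}$)
$\left(2 y{\left(5 \right)} + 8\right) U{\left(0 \right)} = \left(2 \left(-9 + 5\right) + 8\right) \left(7 + 0^{2}\right) = \left(2 \left(-4\right) + 8\right) \left(7 + 0\right) = \left(-8 + 8\right) 7 = 0 \cdot 7 = 0$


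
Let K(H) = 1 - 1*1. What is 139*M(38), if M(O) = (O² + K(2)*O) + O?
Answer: 205998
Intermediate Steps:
K(H) = 0 (K(H) = 1 - 1 = 0)
M(O) = O + O² (M(O) = (O² + 0*O) + O = (O² + 0) + O = O² + O = O + O²)
139*M(38) = 139*(38*(1 + 38)) = 139*(38*39) = 139*1482 = 205998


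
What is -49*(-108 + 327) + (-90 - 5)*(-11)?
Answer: -9686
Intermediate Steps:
-49*(-108 + 327) + (-90 - 5)*(-11) = -49*219 - 95*(-11) = -10731 + 1045 = -9686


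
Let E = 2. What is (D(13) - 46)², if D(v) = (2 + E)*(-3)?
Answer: 3364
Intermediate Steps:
D(v) = -12 (D(v) = (2 + 2)*(-3) = 4*(-3) = -12)
(D(13) - 46)² = (-12 - 46)² = (-58)² = 3364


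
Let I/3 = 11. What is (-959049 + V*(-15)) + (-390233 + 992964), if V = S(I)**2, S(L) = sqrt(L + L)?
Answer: -357308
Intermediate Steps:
I = 33 (I = 3*11 = 33)
S(L) = sqrt(2)*sqrt(L) (S(L) = sqrt(2*L) = sqrt(2)*sqrt(L))
V = 66 (V = (sqrt(2)*sqrt(33))**2 = (sqrt(66))**2 = 66)
(-959049 + V*(-15)) + (-390233 + 992964) = (-959049 + 66*(-15)) + (-390233 + 992964) = (-959049 - 990) + 602731 = -960039 + 602731 = -357308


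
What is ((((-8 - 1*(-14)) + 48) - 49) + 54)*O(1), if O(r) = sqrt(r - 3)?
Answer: 59*I*sqrt(2) ≈ 83.439*I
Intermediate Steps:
O(r) = sqrt(-3 + r)
((((-8 - 1*(-14)) + 48) - 49) + 54)*O(1) = ((((-8 - 1*(-14)) + 48) - 49) + 54)*sqrt(-3 + 1) = ((((-8 + 14) + 48) - 49) + 54)*sqrt(-2) = (((6 + 48) - 49) + 54)*(I*sqrt(2)) = ((54 - 49) + 54)*(I*sqrt(2)) = (5 + 54)*(I*sqrt(2)) = 59*(I*sqrt(2)) = 59*I*sqrt(2)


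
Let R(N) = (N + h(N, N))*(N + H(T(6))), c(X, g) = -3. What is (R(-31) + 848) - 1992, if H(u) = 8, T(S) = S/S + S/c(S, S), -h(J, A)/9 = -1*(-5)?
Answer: 604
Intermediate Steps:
h(J, A) = -45 (h(J, A) = -(-9)*(-5) = -9*5 = -45)
T(S) = 1 - S/3 (T(S) = S/S + S/(-3) = 1 + S*(-⅓) = 1 - S/3)
R(N) = (-45 + N)*(8 + N) (R(N) = (N - 45)*(N + 8) = (-45 + N)*(8 + N))
(R(-31) + 848) - 1992 = ((-360 + (-31)² - 37*(-31)) + 848) - 1992 = ((-360 + 961 + 1147) + 848) - 1992 = (1748 + 848) - 1992 = 2596 - 1992 = 604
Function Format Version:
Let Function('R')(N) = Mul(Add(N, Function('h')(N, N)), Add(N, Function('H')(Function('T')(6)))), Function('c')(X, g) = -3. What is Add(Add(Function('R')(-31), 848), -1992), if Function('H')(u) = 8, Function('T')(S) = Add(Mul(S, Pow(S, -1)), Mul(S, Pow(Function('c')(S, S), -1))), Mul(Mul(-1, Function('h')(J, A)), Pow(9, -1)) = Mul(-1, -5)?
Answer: 604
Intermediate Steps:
Function('h')(J, A) = -45 (Function('h')(J, A) = Mul(-9, Mul(-1, -5)) = Mul(-9, 5) = -45)
Function('T')(S) = Add(1, Mul(Rational(-1, 3), S)) (Function('T')(S) = Add(Mul(S, Pow(S, -1)), Mul(S, Pow(-3, -1))) = Add(1, Mul(S, Rational(-1, 3))) = Add(1, Mul(Rational(-1, 3), S)))
Function('R')(N) = Mul(Add(-45, N), Add(8, N)) (Function('R')(N) = Mul(Add(N, -45), Add(N, 8)) = Mul(Add(-45, N), Add(8, N)))
Add(Add(Function('R')(-31), 848), -1992) = Add(Add(Add(-360, Pow(-31, 2), Mul(-37, -31)), 848), -1992) = Add(Add(Add(-360, 961, 1147), 848), -1992) = Add(Add(1748, 848), -1992) = Add(2596, -1992) = 604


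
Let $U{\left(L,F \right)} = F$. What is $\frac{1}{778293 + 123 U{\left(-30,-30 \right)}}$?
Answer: $\frac{1}{774603} \approx 1.291 \cdot 10^{-6}$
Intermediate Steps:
$\frac{1}{778293 + 123 U{\left(-30,-30 \right)}} = \frac{1}{778293 + 123 \left(-30\right)} = \frac{1}{778293 - 3690} = \frac{1}{774603}$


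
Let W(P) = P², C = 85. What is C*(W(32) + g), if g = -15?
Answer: 85765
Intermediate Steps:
C*(W(32) + g) = 85*(32² - 15) = 85*(1024 - 15) = 85*1009 = 85765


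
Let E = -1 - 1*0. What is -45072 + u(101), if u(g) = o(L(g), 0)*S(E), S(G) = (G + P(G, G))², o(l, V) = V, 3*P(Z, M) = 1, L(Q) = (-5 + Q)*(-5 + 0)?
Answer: -45072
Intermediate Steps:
L(Q) = 25 - 5*Q (L(Q) = (-5 + Q)*(-5) = 25 - 5*Q)
P(Z, M) = ⅓ (P(Z, M) = (⅓)*1 = ⅓)
E = -1 (E = -1 + 0 = -1)
S(G) = (⅓ + G)² (S(G) = (G + ⅓)² = (⅓ + G)²)
u(g) = 0 (u(g) = 0*((1 + 3*(-1))²/9) = 0*((1 - 3)²/9) = 0*((⅑)*(-2)²) = 0*((⅑)*4) = 0*(4/9) = 0)
-45072 + u(101) = -45072 + 0 = -45072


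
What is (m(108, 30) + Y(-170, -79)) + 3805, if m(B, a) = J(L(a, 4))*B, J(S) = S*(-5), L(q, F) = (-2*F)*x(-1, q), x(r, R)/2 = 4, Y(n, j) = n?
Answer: 38195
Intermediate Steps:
x(r, R) = 8 (x(r, R) = 2*4 = 8)
L(q, F) = -16*F (L(q, F) = -2*F*8 = -16*F)
J(S) = -5*S
m(B, a) = 320*B (m(B, a) = (-(-80)*4)*B = (-5*(-64))*B = 320*B)
(m(108, 30) + Y(-170, -79)) + 3805 = (320*108 - 170) + 3805 = (34560 - 170) + 3805 = 34390 + 3805 = 38195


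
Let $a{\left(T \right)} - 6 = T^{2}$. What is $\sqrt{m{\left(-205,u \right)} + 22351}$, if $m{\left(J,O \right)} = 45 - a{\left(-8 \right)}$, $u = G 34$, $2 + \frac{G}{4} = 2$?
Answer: $61 \sqrt{6} \approx 149.42$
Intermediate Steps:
$G = 0$ ($G = -8 + 4 \cdot 2 = -8 + 8 = 0$)
$a{\left(T \right)} = 6 + T^{2}$
$u = 0$ ($u = 0 \cdot 34 = 0$)
$m{\left(J,O \right)} = -25$ ($m{\left(J,O \right)} = 45 - \left(6 + \left(-8\right)^{2}\right) = 45 - \left(6 + 64\right) = 45 - 70 = -25$)
$\sqrt{m{\left(-205,u \right)} + 22351} = \sqrt{-25 + 22351} = \sqrt{22326} = 61 \sqrt{6}$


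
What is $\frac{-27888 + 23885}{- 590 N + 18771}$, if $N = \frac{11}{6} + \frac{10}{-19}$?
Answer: $- \frac{228171}{1025992} \approx -0.22239$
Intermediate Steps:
$N = \frac{149}{114}$ ($N = 11 \cdot \frac{1}{6} + 10 \left(- \frac{1}{19}\right) = \frac{11}{6} - \frac{10}{19} = \frac{149}{114} \approx 1.307$)
$\frac{-27888 + 23885}{- 590 N + 18771} = \frac{-27888 + 23885}{\left(-590\right) \frac{149}{114} + 18771} = - \frac{4003}{- \frac{43955}{57} + 18771} = - \frac{4003}{\frac{1025992}{57}} = \left(-4003\right) \frac{57}{1025992} = - \frac{228171}{1025992}$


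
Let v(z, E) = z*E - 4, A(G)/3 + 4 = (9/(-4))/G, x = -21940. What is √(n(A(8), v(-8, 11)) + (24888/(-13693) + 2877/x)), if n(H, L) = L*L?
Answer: √190935254863104900895/150212210 ≈ 91.989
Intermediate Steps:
A(G) = -12 - 27/(4*G) (A(G) = -12 + 3*((9/(-4))/G) = -12 + 3*((9*(-¼))/G) = -12 + 3*(-9/(4*G)) = -12 - 27/(4*G))
v(z, E) = -4 + E*z (v(z, E) = E*z - 4 = -4 + E*z)
n(H, L) = L²
√(n(A(8), v(-8, 11)) + (24888/(-13693) + 2877/x)) = √((-4 + 11*(-8))² + (24888/(-13693) + 2877/(-21940))) = √((-4 - 88)² + (24888*(-1/13693) + 2877*(-1/21940))) = √((-92)² + (-24888/13693 - 2877/21940)) = √(8464 - 585437481/300424420) = √(2542206853399/300424420) = √190935254863104900895/150212210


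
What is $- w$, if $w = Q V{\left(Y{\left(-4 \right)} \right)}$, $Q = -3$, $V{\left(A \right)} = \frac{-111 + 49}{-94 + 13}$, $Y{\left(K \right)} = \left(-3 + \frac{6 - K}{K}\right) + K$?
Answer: $\frac{62}{27} \approx 2.2963$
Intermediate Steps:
$Y{\left(K \right)} = -3 + K + \frac{6 - K}{K}$ ($Y{\left(K \right)} = \left(-3 + \frac{6 - K}{K}\right) + K = -3 + K + \frac{6 - K}{K}$)
$V{\left(A \right)} = \frac{62}{81}$ ($V{\left(A \right)} = - \frac{62}{-81} = \left(-62\right) \left(- \frac{1}{81}\right) = \frac{62}{81}$)
$w = - \frac{62}{27}$ ($w = \left(-3\right) \frac{62}{81} = - \frac{62}{27} \approx -2.2963$)
$- w = \left(-1\right) \left(- \frac{62}{27}\right) = \frac{62}{27}$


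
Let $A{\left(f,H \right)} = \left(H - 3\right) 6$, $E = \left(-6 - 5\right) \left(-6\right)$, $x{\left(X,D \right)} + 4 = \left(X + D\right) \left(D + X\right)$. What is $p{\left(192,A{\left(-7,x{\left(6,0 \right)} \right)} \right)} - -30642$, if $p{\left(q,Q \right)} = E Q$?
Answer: $42126$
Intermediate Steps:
$x{\left(X,D \right)} = -4 + \left(D + X\right)^{2}$ ($x{\left(X,D \right)} = -4 + \left(X + D\right) \left(D + X\right) = -4 + \left(D + X\right) \left(D + X\right) = -4 + \left(D + X\right)^{2}$)
$E = 66$ ($E = \left(-11\right) \left(-6\right) = 66$)
$A{\left(f,H \right)} = -18 + 6 H$ ($A{\left(f,H \right)} = \left(-3 + H\right) 6 = -18 + 6 H$)
$p{\left(q,Q \right)} = 66 Q$
$p{\left(192,A{\left(-7,x{\left(6,0 \right)} \right)} \right)} - -30642 = 66 \left(-18 + 6 \left(-4 + \left(0 + 6\right)^{2}\right)\right) - -30642 = 66 \left(-18 + 6 \left(-4 + 6^{2}\right)\right) + 30642 = 66 \left(-18 + 6 \left(-4 + 36\right)\right) + 30642 = 66 \left(-18 + 6 \cdot 32\right) + 30642 = 66 \left(-18 + 192\right) + 30642 = 66 \cdot 174 + 30642 = 11484 + 30642 = 42126$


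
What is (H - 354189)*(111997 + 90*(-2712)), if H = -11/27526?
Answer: 1287730848833275/27526 ≈ 4.6782e+10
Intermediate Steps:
H = -11/27526 (H = -11*1/27526 = -11/27526 ≈ -0.00039962)
(H - 354189)*(111997 + 90*(-2712)) = (-11/27526 - 354189)*(111997 + 90*(-2712)) = -9749406425*(111997 - 244080)/27526 = -9749406425/27526*(-132083) = 1287730848833275/27526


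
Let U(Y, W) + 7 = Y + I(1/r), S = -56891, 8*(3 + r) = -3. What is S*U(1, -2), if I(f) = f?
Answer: 9671470/27 ≈ 3.5820e+5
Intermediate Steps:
r = -27/8 (r = -3 + (⅛)*(-3) = -3 - 3/8 = -27/8 ≈ -3.3750)
U(Y, W) = -197/27 + Y (U(Y, W) = -7 + (Y + 1/(-27/8)) = -7 + (Y - 8/27) = -7 + (-8/27 + Y) = -197/27 + Y)
S*U(1, -2) = -56891*(-197/27 + 1) = -56891*(-170/27) = 9671470/27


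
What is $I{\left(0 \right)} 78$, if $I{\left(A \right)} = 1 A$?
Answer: $0$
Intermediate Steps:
$I{\left(A \right)} = A$
$I{\left(0 \right)} 78 = 0 \cdot 78 = 0$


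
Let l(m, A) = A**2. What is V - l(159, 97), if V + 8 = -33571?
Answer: -42988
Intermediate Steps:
V = -33579 (V = -8 - 33571 = -33579)
V - l(159, 97) = -33579 - 1*97**2 = -33579 - 1*9409 = -33579 - 9409 = -42988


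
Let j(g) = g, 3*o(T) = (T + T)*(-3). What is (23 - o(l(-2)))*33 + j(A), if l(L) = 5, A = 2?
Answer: 1091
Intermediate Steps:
o(T) = -2*T (o(T) = ((T + T)*(-3))/3 = ((2*T)*(-3))/3 = (-6*T)/3 = -2*T)
(23 - o(l(-2)))*33 + j(A) = (23 - (-2)*5)*33 + 2 = (23 - 1*(-10))*33 + 2 = (23 + 10)*33 + 2 = 33*33 + 2 = 1089 + 2 = 1091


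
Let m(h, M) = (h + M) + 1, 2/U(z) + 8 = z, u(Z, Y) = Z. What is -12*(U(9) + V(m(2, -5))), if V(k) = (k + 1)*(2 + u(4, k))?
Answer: 48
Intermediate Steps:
U(z) = 2/(-8 + z)
m(h, M) = 1 + M + h (m(h, M) = (M + h) + 1 = 1 + M + h)
V(k) = 6 + 6*k (V(k) = (k + 1)*(2 + 4) = (1 + k)*6 = 6 + 6*k)
-12*(U(9) + V(m(2, -5))) = -12*(2/(-8 + 9) + (6 + 6*(1 - 5 + 2))) = -12*(2/1 + (6 + 6*(-2))) = -12*(2*1 + (6 - 12)) = -12*(2 - 6) = -12*(-4) = 48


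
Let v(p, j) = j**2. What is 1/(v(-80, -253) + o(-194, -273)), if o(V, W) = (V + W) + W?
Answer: 1/63269 ≈ 1.5806e-5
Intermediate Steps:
o(V, W) = V + 2*W
1/(v(-80, -253) + o(-194, -273)) = 1/((-253)**2 + (-194 + 2*(-273))) = 1/(64009 + (-194 - 546)) = 1/(64009 - 740) = 1/63269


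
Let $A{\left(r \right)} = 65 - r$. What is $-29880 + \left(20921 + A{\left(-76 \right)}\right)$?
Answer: $-8818$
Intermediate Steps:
$-29880 + \left(20921 + A{\left(-76 \right)}\right) = -29880 + \left(20921 + \left(65 - -76\right)\right) = -29880 + \left(20921 + \left(65 + 76\right)\right) = -29880 + \left(20921 + 141\right) = -29880 + 21062 = -8818$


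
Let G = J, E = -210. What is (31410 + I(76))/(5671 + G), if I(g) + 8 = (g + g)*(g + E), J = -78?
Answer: 11034/5593 ≈ 1.9728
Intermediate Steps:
I(g) = -8 + 2*g*(-210 + g) (I(g) = -8 + (g + g)*(g - 210) = -8 + (2*g)*(-210 + g) = -8 + 2*g*(-210 + g))
G = -78
(31410 + I(76))/(5671 + G) = (31410 + (-8 - 420*76 + 2*76²))/(5671 - 78) = (31410 + (-8 - 31920 + 2*5776))/5593 = (31410 + (-8 - 31920 + 11552))*(1/5593) = (31410 - 20376)*(1/5593) = 11034*(1/5593) = 11034/5593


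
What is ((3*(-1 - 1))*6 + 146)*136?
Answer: 14960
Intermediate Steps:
((3*(-1 - 1))*6 + 146)*136 = ((3*(-2))*6 + 146)*136 = (-6*6 + 146)*136 = (-36 + 146)*136 = 110*136 = 14960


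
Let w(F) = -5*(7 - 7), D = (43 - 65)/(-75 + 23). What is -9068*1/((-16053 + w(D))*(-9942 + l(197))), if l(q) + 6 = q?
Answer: -9068/156532803 ≈ -5.7930e-5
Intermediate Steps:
D = 11/26 (D = -22/(-52) = -22*(-1/52) = 11/26 ≈ 0.42308)
l(q) = -6 + q
w(F) = 0 (w(F) = -5*0 = 0)
-9068*1/((-16053 + w(D))*(-9942 + l(197))) = -9068*1/((-16053 + 0)*(-9942 + (-6 + 197))) = -9068*(-1/(16053*(-9942 + 191))) = -9068/((-16053*(-9751))) = -9068/156532803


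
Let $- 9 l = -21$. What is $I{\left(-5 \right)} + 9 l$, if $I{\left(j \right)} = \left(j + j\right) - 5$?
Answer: $6$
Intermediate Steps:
$l = \frac{7}{3}$ ($l = \left(- \frac{1}{9}\right) \left(-21\right) = \frac{7}{3} \approx 2.3333$)
$I{\left(j \right)} = -5 + 2 j$ ($I{\left(j \right)} = 2 j - 5 = -5 + 2 j$)
$I{\left(-5 \right)} + 9 l = \left(-5 + 2 \left(-5\right)\right) + 9 \cdot \frac{7}{3} = \left(-5 - 10\right) + 21 = -15 + 21 = 6$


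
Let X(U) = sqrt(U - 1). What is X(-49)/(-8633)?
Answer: -5*I*sqrt(2)/8633 ≈ -0.00081907*I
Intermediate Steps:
X(U) = sqrt(-1 + U)
X(-49)/(-8633) = sqrt(-1 - 49)/(-8633) = sqrt(-50)*(-1/8633) = (5*I*sqrt(2))*(-1/8633) = -5*I*sqrt(2)/8633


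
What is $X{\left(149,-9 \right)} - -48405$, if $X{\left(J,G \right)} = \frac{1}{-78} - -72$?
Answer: $\frac{3781205}{78} \approx 48477.0$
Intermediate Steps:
$X{\left(J,G \right)} = \frac{5615}{78}$ ($X{\left(J,G \right)} = - \frac{1}{78} + 72 = \frac{5615}{78}$)
$X{\left(149,-9 \right)} - -48405 = \frac{5615}{78} - -48405 = \frac{5615}{78} + 48405 = \frac{3781205}{78}$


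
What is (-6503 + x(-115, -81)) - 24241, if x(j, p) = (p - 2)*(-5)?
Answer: -30329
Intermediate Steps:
x(j, p) = 10 - 5*p (x(j, p) = (-2 + p)*(-5) = 10 - 5*p)
(-6503 + x(-115, -81)) - 24241 = (-6503 + (10 - 5*(-81))) - 24241 = (-6503 + (10 + 405)) - 24241 = (-6503 + 415) - 24241 = -6088 - 24241 = -30329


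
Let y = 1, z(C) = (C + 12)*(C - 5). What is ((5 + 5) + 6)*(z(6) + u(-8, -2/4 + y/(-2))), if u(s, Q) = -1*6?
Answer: 192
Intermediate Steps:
z(C) = (-5 + C)*(12 + C) (z(C) = (12 + C)*(-5 + C) = (-5 + C)*(12 + C))
u(s, Q) = -6
((5 + 5) + 6)*(z(6) + u(-8, -2/4 + y/(-2))) = ((5 + 5) + 6)*((-60 + 6**2 + 7*6) - 6) = (10 + 6)*((-60 + 36 + 42) - 6) = 16*(18 - 6) = 16*12 = 192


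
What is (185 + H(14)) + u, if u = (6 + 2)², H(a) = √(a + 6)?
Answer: 249 + 2*√5 ≈ 253.47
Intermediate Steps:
H(a) = √(6 + a)
u = 64 (u = 8² = 64)
(185 + H(14)) + u = (185 + √(6 + 14)) + 64 = (185 + √20) + 64 = (185 + 2*√5) + 64 = 249 + 2*√5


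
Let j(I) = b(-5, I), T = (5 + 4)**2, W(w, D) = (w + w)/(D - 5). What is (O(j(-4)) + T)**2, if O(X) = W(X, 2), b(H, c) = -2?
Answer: 61009/9 ≈ 6778.8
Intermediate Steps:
W(w, D) = 2*w/(-5 + D) (W(w, D) = (2*w)/(-5 + D) = 2*w/(-5 + D))
T = 81 (T = 9**2 = 81)
j(I) = -2
O(X) = -2*X/3 (O(X) = 2*X/(-5 + 2) = 2*X/(-3) = 2*X*(-1/3) = -2*X/3)
(O(j(-4)) + T)**2 = (-2/3*(-2) + 81)**2 = (4/3 + 81)**2 = (247/3)**2 = 61009/9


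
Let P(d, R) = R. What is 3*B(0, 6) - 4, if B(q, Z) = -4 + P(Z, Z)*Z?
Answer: 92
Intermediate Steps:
B(q, Z) = -4 + Z² (B(q, Z) = -4 + Z*Z = -4 + Z²)
3*B(0, 6) - 4 = 3*(-4 + 6²) - 4 = 3*(-4 + 36) - 4 = 3*32 - 4 = 96 - 4 = 92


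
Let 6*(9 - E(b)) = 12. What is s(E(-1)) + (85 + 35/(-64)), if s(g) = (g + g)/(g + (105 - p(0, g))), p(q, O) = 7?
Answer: 81203/960 ≈ 84.586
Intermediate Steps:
E(b) = 7 (E(b) = 9 - ⅙*12 = 9 - 2 = 7)
s(g) = 2*g/(98 + g) (s(g) = (g + g)/(g + (105 - 1*7)) = (2*g)/(g + (105 - 7)) = (2*g)/(g + 98) = (2*g)/(98 + g) = 2*g/(98 + g))
s(E(-1)) + (85 + 35/(-64)) = 2*7/(98 + 7) + (85 + 35/(-64)) = 2*7/105 + (85 - 1/64*35) = 2*7*(1/105) + (85 - 35/64) = 2/15 + 5405/64 = 81203/960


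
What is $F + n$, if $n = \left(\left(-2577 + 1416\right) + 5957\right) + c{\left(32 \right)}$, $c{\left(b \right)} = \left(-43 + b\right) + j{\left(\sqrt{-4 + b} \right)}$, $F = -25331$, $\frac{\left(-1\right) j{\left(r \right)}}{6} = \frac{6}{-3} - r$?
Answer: $-20534 + 12 \sqrt{7} \approx -20502.0$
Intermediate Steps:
$j{\left(r \right)} = 12 + 6 r$ ($j{\left(r \right)} = - 6 \left(\frac{6}{-3} - r\right) = - 6 \left(6 \left(- \frac{1}{3}\right) - r\right) = - 6 \left(-2 - r\right) = 12 + 6 r$)
$c{\left(b \right)} = -31 + b + 6 \sqrt{-4 + b}$ ($c{\left(b \right)} = \left(-43 + b\right) + \left(12 + 6 \sqrt{-4 + b}\right) = -31 + b + 6 \sqrt{-4 + b}$)
$n = 4797 + 12 \sqrt{7}$ ($n = \left(\left(-2577 + 1416\right) + 5957\right) + \left(-31 + 32 + 6 \sqrt{-4 + 32}\right) = \left(-1161 + 5957\right) + \left(-31 + 32 + 6 \sqrt{28}\right) = 4796 + \left(-31 + 32 + 6 \cdot 2 \sqrt{7}\right) = 4796 + \left(-31 + 32 + 12 \sqrt{7}\right) = 4796 + \left(1 + 12 \sqrt{7}\right) = 4797 + 12 \sqrt{7} \approx 4828.8$)
$F + n = -25331 + \left(4797 + 12 \sqrt{7}\right) = -20534 + 12 \sqrt{7}$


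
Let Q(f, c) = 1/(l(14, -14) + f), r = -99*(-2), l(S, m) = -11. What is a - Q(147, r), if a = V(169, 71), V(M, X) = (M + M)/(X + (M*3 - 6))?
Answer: 873/1496 ≈ 0.58356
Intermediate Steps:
r = 198
V(M, X) = 2*M/(-6 + X + 3*M) (V(M, X) = (2*M)/(X + (3*M - 6)) = (2*M)/(X + (-6 + 3*M)) = (2*M)/(-6 + X + 3*M) = 2*M/(-6 + X + 3*M))
a = 13/22 (a = 2*169/(-6 + 71 + 3*169) = 2*169/(-6 + 71 + 507) = 2*169/572 = 2*169*(1/572) = 13/22 ≈ 0.59091)
Q(f, c) = 1/(-11 + f)
a - Q(147, r) = 13/22 - 1/(-11 + 147) = 13/22 - 1/136 = 873/1496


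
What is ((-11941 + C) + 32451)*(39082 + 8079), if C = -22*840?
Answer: 95736830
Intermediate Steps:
C = -18480
((-11941 + C) + 32451)*(39082 + 8079) = ((-11941 - 18480) + 32451)*(39082 + 8079) = (-30421 + 32451)*47161 = 2030*47161 = 95736830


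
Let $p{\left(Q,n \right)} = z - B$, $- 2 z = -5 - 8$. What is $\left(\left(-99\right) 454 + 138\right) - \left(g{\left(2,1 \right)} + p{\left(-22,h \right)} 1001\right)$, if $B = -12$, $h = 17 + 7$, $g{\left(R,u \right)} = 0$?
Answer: $- \frac{126653}{2} \approx -63327.0$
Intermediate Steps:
$z = \frac{13}{2}$ ($z = - \frac{-5 - 8}{2} = \left(- \frac{1}{2}\right) \left(-13\right) = \frac{13}{2} \approx 6.5$)
$h = 24$
$p{\left(Q,n \right)} = \frac{37}{2}$ ($p{\left(Q,n \right)} = \frac{13}{2} - -12 = \frac{13}{2} + 12 = \frac{37}{2}$)
$\left(\left(-99\right) 454 + 138\right) - \left(g{\left(2,1 \right)} + p{\left(-22,h \right)} 1001\right) = \left(\left(-99\right) 454 + 138\right) - \left(0 + \frac{37}{2} \cdot 1001\right) = \left(-44946 + 138\right) - \left(0 + \frac{37037}{2}\right) = -44808 - \frac{37037}{2} = - \frac{126653}{2}$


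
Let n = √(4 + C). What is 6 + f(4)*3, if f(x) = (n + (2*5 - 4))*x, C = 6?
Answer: 78 + 12*√10 ≈ 115.95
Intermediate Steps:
n = √10 (n = √(4 + 6) = √10 ≈ 3.1623)
f(x) = x*(6 + √10) (f(x) = (√10 + (2*5 - 4))*x = (√10 + (10 - 4))*x = (√10 + 6)*x = (6 + √10)*x = x*(6 + √10))
6 + f(4)*3 = 6 + (4*(6 + √10))*3 = 6 + (24 + 4*√10)*3 = 6 + (72 + 12*√10) = 78 + 12*√10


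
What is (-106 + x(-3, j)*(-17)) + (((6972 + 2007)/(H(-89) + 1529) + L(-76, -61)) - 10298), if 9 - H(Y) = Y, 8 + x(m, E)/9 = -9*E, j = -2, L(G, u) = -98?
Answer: -19567085/1627 ≈ -12026.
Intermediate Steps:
x(m, E) = -72 - 81*E (x(m, E) = -72 + 9*(-9*E) = -72 - 81*E)
H(Y) = 9 - Y
(-106 + x(-3, j)*(-17)) + (((6972 + 2007)/(H(-89) + 1529) + L(-76, -61)) - 10298) = (-106 + (-72 - 81*(-2))*(-17)) + (((6972 + 2007)/((9 - 1*(-89)) + 1529) - 98) - 10298) = (-106 + (-72 + 162)*(-17)) + ((8979/((9 + 89) + 1529) - 98) - 10298) = (-106 + 90*(-17)) + ((8979/(98 + 1529) - 98) - 10298) = (-106 - 1530) + ((8979/1627 - 98) - 10298) = -1636 + ((8979*(1/1627) - 98) - 10298) = -1636 + ((8979/1627 - 98) - 10298) = -1636 + (-150467/1627 - 10298) = -1636 - 16905313/1627 = -19567085/1627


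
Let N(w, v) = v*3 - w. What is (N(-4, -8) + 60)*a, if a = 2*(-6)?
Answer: -480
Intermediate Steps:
a = -12
N(w, v) = -w + 3*v (N(w, v) = 3*v - w = -w + 3*v)
(N(-4, -8) + 60)*a = ((-1*(-4) + 3*(-8)) + 60)*(-12) = ((4 - 24) + 60)*(-12) = (-20 + 60)*(-12) = 40*(-12) = -480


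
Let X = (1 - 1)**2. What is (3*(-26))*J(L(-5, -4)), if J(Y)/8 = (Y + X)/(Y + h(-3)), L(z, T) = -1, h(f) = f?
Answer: -156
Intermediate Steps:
X = 0 (X = 0**2 = 0)
J(Y) = 8*Y/(-3 + Y) (J(Y) = 8*((Y + 0)/(Y - 3)) = 8*(Y/(-3 + Y)) = 8*Y/(-3 + Y))
(3*(-26))*J(L(-5, -4)) = (3*(-26))*(8*(-1)/(-3 - 1)) = -624*(-1)/(-4) = -624*(-1)*(-1)/4 = -78*2 = -156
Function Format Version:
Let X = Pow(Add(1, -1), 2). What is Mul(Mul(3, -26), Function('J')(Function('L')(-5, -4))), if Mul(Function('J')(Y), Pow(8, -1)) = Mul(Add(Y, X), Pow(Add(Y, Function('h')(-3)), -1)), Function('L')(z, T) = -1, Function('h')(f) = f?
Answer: -156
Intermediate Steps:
X = 0 (X = Pow(0, 2) = 0)
Function('J')(Y) = Mul(8, Y, Pow(Add(-3, Y), -1)) (Function('J')(Y) = Mul(8, Mul(Add(Y, 0), Pow(Add(Y, -3), -1))) = Mul(8, Mul(Y, Pow(Add(-3, Y), -1))) = Mul(8, Y, Pow(Add(-3, Y), -1)))
Mul(Mul(3, -26), Function('J')(Function('L')(-5, -4))) = Mul(Mul(3, -26), Mul(8, -1, Pow(Add(-3, -1), -1))) = Mul(-78, Mul(8, -1, Pow(-4, -1))) = Mul(-78, Mul(8, -1, Rational(-1, 4))) = Mul(-78, 2) = -156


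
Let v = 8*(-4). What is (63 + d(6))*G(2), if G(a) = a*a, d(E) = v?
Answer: 124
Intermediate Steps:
v = -32
d(E) = -32
G(a) = a²
(63 + d(6))*G(2) = (63 - 32)*2² = 31*4 = 124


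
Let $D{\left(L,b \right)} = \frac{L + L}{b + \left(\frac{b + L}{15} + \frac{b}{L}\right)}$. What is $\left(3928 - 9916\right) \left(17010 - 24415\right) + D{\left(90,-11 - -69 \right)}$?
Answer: $\frac{136703742720}{3083} \approx 4.4341 \cdot 10^{7}$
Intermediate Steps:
$D{\left(L,b \right)} = \frac{2 L}{\frac{L}{15} + \frac{16 b}{15} + \frac{b}{L}}$ ($D{\left(L,b \right)} = \frac{2 L}{b + \left(\left(L + b\right) \frac{1}{15} + \frac{b}{L}\right)} = \frac{2 L}{b + \left(\left(\frac{L}{15} + \frac{b}{15}\right) + \frac{b}{L}\right)} = \frac{2 L}{b + \left(\frac{L}{15} + \frac{b}{15} + \frac{b}{L}\right)} = \frac{2 L}{\frac{L}{15} + \frac{16 b}{15} + \frac{b}{L}}$)
$\left(3928 - 9916\right) \left(17010 - 24415\right) + D{\left(90,-11 - -69 \right)} = \left(3928 - 9916\right) \left(17010 - 24415\right) + \frac{30 \cdot 90^{2}}{90^{2} + 15 \left(-11 - -69\right) + 16 \cdot 90 \left(-11 - -69\right)} = \left(-5988\right) \left(-7405\right) + 30 \cdot 8100 \frac{1}{8100 + 15 \left(-11 + 69\right) + 16 \cdot 90 \left(-11 + 69\right)} = 44341140 + 30 \cdot 8100 \frac{1}{8100 + 15 \cdot 58 + 16 \cdot 90 \cdot 58} = 44341140 + 30 \cdot 8100 \frac{1}{8100 + 870 + 83520} = 44341140 + 30 \cdot 8100 \cdot \frac{1}{92490} = 44341140 + \frac{8100}{3083} = \frac{136703742720}{3083}$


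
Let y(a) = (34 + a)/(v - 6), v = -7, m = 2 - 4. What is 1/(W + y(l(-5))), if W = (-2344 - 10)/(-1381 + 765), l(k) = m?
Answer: 364/495 ≈ 0.73535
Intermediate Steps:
m = -2
l(k) = -2
W = 107/28 (W = -2354/(-616) = -2354*(-1/616) = 107/28 ≈ 3.8214)
y(a) = -34/13 - a/13 (y(a) = (34 + a)/(-7 - 6) = (34 + a)/(-13) = (34 + a)*(-1/13) = -34/13 - a/13)
1/(W + y(l(-5))) = 1/(107/28 + (-34/13 - 1/13*(-2))) = 1/(107/28 + (-34/13 + 2/13)) = 1/(107/28 - 32/13) = 1/(495/364) = 364/495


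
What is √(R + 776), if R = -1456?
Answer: 2*I*√170 ≈ 26.077*I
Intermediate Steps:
√(R + 776) = √(-1456 + 776) = √(-680) = 2*I*√170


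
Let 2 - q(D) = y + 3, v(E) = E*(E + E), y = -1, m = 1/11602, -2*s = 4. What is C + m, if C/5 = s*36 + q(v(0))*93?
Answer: -4176719/11602 ≈ -360.00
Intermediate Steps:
s = -2 (s = -1/2*4 = -2)
m = 1/11602 ≈ 8.6192e-5
v(E) = 2*E**2 (v(E) = E*(2*E) = 2*E**2)
q(D) = 0 (q(D) = 2 - (-1 + 3) = 2 - 1*2 = 2 - 2 = 0)
C = -360 (C = 5*(-2*36 + 0*93) = 5*(-72 + 0) = 5*(-72) = -360)
C + m = -360 + 1/11602 = -4176719/11602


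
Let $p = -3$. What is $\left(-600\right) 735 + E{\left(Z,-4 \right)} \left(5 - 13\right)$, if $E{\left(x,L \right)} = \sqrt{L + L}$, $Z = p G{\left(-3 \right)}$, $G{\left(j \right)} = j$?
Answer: $-441000 - 16 i \sqrt{2} \approx -4.41 \cdot 10^{5} - 22.627 i$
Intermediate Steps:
$Z = 9$ ($Z = \left(-3\right) \left(-3\right) = 9$)
$E{\left(x,L \right)} = \sqrt{2} \sqrt{L}$ ($E{\left(x,L \right)} = \sqrt{2 L} = \sqrt{2} \sqrt{L}$)
$\left(-600\right) 735 + E{\left(Z,-4 \right)} \left(5 - 13\right) = \left(-600\right) 735 + \sqrt{2} \sqrt{-4} \left(5 - 13\right) = -441000 + \sqrt{2} \cdot 2 i \left(-8\right) = -441000 + 2 i \sqrt{2} \left(-8\right) = -441000 - 16 i \sqrt{2}$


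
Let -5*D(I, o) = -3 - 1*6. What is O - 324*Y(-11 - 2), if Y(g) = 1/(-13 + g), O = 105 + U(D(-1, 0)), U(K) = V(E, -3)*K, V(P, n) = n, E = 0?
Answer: 7284/65 ≈ 112.06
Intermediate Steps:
D(I, o) = 9/5 (D(I, o) = -(-3 - 1*6)/5 = -(-3 - 6)/5 = -⅕*(-9) = 9/5)
U(K) = -3*K
O = 498/5 (O = 105 - 3*9/5 = 105 - 27/5 = 498/5 ≈ 99.600)
O - 324*Y(-11 - 2) = 498/5 - 324/(-13 + (-11 - 2)) = 498/5 - 324/(-13 - 13) = 498/5 - 324/(-26) = 498/5 - 324*(-1/26) = 498/5 + 162/13 = 7284/65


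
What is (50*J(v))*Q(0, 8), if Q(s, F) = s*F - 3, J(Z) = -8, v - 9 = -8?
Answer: 1200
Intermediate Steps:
v = 1 (v = 9 - 8 = 1)
Q(s, F) = -3 + F*s (Q(s, F) = F*s - 3 = -3 + F*s)
(50*J(v))*Q(0, 8) = (50*(-8))*(-3 + 8*0) = -400*(-3 + 0) = -400*(-3) = 1200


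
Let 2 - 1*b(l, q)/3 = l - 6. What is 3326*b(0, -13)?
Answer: 79824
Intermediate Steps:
b(l, q) = 24 - 3*l (b(l, q) = 6 - 3*(l - 6) = 6 - 3*(-6 + l) = 6 + (18 - 3*l) = 24 - 3*l)
3326*b(0, -13) = 3326*(24 - 3*0) = 3326*(24 + 0) = 3326*24 = 79824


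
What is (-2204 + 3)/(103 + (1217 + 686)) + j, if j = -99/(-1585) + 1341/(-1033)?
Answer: -7662283613/3284433830 ≈ -2.3329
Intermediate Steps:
j = -2023218/1637305 (j = -99*(-1/1585) + 1341*(-1/1033) = 99/1585 - 1341/1033 = -2023218/1637305 ≈ -1.2357)
(-2204 + 3)/(103 + (1217 + 686)) + j = (-2204 + 3)/(103 + (1217 + 686)) - 2023218/1637305 = -2201/(103 + 1903) - 2023218/1637305 = -2201/2006 - 2023218/1637305 = -7662283613/3284433830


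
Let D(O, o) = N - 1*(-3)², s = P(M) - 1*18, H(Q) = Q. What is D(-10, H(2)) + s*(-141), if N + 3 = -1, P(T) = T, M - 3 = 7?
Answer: 1115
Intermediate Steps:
M = 10 (M = 3 + 7 = 10)
N = -4 (N = -3 - 1 = -4)
s = -8 (s = 10 - 1*18 = 10 - 18 = -8)
D(O, o) = -13 (D(O, o) = -4 - 1*(-3)² = -4 - 1*9 = -4 - 9 = -13)
D(-10, H(2)) + s*(-141) = -13 - 8*(-141) = -13 + 1128 = 1115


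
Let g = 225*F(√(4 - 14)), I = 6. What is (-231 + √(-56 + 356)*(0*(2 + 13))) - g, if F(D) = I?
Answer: -1581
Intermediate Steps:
F(D) = 6
g = 1350 (g = 225*6 = 1350)
(-231 + √(-56 + 356)*(0*(2 + 13))) - g = (-231 + √(-56 + 356)*(0*(2 + 13))) - 1*1350 = (-231 + √300*(0*15)) - 1350 = (-231 + (10*√3)*0) - 1350 = (-231 + 0) - 1350 = -231 - 1350 = -1581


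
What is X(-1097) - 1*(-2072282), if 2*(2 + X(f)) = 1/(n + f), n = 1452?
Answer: 1471318801/710 ≈ 2.0723e+6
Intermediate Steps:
X(f) = -2 + 1/(2*(1452 + f))
X(-1097) - 1*(-2072282) = (-5807 - 4*(-1097))/(2*(1452 - 1097)) - 1*(-2072282) = (½)*(-5807 + 4388)/355 + 2072282 = (½)*(1/355)*(-1419) + 2072282 = -1419/710 + 2072282 = 1471318801/710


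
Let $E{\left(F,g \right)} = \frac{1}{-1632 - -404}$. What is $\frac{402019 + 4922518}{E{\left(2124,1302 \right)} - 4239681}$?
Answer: $- \frac{6538531436}{5206328269} \approx -1.2559$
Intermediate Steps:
$E{\left(F,g \right)} = - \frac{1}{1228}$ ($E{\left(F,g \right)} = \frac{1}{-1632 + \left(-587 + 991\right)} = \frac{1}{-1632 + 404} = \frac{1}{-1228} = - \frac{1}{1228}$)
$\frac{402019 + 4922518}{E{\left(2124,1302 \right)} - 4239681} = \frac{402019 + 4922518}{- \frac{1}{1228} - 4239681} = \frac{5324537}{- \frac{5206328269}{1228}} = 5324537 \left(- \frac{1228}{5206328269}\right) = - \frac{6538531436}{5206328269}$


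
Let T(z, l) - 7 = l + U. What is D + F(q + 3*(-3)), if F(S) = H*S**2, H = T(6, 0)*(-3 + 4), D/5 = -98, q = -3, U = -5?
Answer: -202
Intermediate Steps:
T(z, l) = 2 + l (T(z, l) = 7 + (l - 5) = 7 + (-5 + l) = 2 + l)
D = -490 (D = 5*(-98) = -490)
H = 2 (H = (2 + 0)*(-3 + 4) = 2*1 = 2)
F(S) = 2*S**2
D + F(q + 3*(-3)) = -490 + 2*(-3 + 3*(-3))**2 = -490 + 2*(-3 - 9)**2 = -490 + 2*(-12)**2 = -490 + 2*144 = -490 + 288 = -202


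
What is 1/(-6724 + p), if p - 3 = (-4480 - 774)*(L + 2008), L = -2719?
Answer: 1/3728873 ≈ 2.6818e-7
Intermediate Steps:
p = 3735597 (p = 3 + (-4480 - 774)*(-2719 + 2008) = 3 - 5254*(-711) = 3 + 3735594 = 3735597)
1/(-6724 + p) = 1/(-6724 + 3735597) = 1/3728873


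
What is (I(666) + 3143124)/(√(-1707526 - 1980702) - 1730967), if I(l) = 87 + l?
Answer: -5441947339059/2996250443317 - 6287754*I*√922057/2996250443317 ≈ -1.8163 - 0.0020151*I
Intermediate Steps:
(I(666) + 3143124)/(√(-1707526 - 1980702) - 1730967) = ((87 + 666) + 3143124)/(√(-1707526 - 1980702) - 1730967) = (753 + 3143124)/(√(-3688228) - 1730967) = 3143877/(2*I*√922057 - 1730967) = 3143877/(-1730967 + 2*I*√922057)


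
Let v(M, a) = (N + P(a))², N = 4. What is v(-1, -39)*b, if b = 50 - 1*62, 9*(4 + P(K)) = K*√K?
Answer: 8788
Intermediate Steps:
P(K) = -4 + K^(3/2)/9 (P(K) = -4 + (K*√K)/9 = -4 + K^(3/2)/9)
v(M, a) = a³/81 (v(M, a) = (4 + (-4 + a^(3/2)/9))² = (a^(3/2)/9)² = a³/81)
b = -12 (b = 50 - 62 = -12)
v(-1, -39)*b = ((1/81)*(-39)³)*(-12) = ((1/81)*(-59319))*(-12) = -2197/3*(-12) = 8788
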